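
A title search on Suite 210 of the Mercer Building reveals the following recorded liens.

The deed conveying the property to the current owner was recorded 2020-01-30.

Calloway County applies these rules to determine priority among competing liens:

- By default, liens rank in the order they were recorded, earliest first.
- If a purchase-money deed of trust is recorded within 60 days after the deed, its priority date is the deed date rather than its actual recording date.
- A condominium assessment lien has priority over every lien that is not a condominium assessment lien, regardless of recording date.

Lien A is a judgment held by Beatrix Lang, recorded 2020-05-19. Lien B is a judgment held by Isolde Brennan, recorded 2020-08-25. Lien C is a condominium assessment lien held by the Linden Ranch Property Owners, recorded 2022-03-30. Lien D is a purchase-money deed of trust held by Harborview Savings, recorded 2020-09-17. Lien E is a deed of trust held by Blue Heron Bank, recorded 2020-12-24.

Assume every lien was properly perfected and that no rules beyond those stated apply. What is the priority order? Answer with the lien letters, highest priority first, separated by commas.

C, A, B, D, E

Effective dates: D was recorded 231 days after the deed — beyond 60 days — so no relation-back applies.
As a condominium assessment lien, C is senior to every other lien.
Remaining liens by effective date: A (2020-05-19), B (2020-08-25), D (2020-09-17), E (2020-12-24).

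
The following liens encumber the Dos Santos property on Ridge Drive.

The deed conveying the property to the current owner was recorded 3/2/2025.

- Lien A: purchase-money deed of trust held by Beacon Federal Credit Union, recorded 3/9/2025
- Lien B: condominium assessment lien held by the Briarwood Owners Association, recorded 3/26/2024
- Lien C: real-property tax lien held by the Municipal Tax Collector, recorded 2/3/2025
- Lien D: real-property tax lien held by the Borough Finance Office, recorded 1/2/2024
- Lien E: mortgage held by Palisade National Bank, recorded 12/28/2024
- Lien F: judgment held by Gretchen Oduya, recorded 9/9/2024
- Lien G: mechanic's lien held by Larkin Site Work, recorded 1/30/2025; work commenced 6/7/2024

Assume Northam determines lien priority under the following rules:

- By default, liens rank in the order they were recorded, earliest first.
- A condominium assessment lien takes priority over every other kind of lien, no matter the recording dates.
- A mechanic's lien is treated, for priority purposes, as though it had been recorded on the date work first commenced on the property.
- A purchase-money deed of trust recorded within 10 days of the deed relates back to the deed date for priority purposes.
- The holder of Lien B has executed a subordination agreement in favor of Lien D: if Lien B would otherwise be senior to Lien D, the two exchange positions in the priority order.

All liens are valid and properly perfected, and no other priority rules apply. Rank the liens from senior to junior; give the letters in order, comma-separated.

First, effective dates: A relates back to the deed date 3/2/2025; G's effective date is 6/7/2024, when work began.
B, as a condominium assessment lien, has superpriority and ranks first.
Among the remaining liens, by effective date: D (1/2/2024), G (6/7/2024), F (9/9/2024), E (12/28/2024), C (2/3/2025), A (3/2/2025).
Because B would otherwise rank above D, the subordination swaps them.

D, B, G, F, E, C, A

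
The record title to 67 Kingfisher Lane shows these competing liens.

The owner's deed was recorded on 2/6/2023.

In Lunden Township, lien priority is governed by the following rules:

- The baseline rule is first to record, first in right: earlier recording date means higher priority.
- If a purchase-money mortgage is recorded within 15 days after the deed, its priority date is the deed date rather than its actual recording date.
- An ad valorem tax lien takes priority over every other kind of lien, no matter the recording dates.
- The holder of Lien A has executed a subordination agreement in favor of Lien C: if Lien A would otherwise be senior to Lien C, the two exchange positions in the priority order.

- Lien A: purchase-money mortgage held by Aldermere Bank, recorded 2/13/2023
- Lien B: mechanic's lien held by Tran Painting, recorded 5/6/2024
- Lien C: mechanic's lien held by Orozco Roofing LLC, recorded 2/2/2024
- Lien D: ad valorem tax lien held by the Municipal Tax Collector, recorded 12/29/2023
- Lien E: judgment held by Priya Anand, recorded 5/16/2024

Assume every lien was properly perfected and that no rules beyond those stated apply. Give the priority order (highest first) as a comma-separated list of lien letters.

Effective dates: A relates back to the deed date 2/6/2023.
D is an ad valorem tax lien, so it outranks all other liens regardless of date.
The other liens, earliest effective date first: A (2/6/2023), C (2/2/2024), B (5/6/2024), E (5/16/2024).
The subordination applies — A was senior to C — so A and C swap.

D, C, A, B, E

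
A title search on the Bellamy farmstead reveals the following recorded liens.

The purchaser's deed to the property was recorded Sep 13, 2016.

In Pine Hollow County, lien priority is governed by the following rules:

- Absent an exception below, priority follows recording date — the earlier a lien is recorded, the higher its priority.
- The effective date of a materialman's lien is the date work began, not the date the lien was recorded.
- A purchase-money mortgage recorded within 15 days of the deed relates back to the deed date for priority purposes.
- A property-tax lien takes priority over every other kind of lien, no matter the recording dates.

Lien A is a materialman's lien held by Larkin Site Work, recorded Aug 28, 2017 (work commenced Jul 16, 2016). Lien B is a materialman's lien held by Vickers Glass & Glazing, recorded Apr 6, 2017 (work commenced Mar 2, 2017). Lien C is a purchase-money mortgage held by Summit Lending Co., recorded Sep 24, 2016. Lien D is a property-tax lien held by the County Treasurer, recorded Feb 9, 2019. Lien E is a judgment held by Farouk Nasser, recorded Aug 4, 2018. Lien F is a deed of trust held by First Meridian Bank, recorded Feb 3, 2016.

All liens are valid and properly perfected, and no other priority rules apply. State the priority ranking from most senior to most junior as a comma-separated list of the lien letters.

Effective dates: A relates back to Jul 16, 2016 (work commenced); B relates back to Mar 2, 2017 (work commenced); C's effective date is the deed date, Sep 13, 2016.
As a property-tax lien, D is senior to every other lien.
Among the remaining liens, by effective date: F (Feb 3, 2016), A (Jul 16, 2016), C (Sep 13, 2016), B (Mar 2, 2017), E (Aug 4, 2018).

D, F, A, C, B, E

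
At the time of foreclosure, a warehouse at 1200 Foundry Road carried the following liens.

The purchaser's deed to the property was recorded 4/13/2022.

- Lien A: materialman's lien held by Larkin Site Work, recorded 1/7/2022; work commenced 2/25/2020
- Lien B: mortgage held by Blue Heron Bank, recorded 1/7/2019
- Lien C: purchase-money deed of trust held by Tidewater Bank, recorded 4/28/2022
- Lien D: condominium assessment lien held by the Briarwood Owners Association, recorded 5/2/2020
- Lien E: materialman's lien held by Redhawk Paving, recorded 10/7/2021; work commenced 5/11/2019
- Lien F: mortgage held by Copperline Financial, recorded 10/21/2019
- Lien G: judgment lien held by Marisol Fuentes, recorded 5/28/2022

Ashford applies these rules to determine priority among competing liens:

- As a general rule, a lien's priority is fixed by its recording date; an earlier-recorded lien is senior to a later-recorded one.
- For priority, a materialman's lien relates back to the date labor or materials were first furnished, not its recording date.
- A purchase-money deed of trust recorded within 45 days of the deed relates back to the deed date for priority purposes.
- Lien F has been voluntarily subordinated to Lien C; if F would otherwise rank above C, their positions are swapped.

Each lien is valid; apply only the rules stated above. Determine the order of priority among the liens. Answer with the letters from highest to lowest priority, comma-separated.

B, E, C, A, D, F, G

First, effective dates: A relates back to 2/25/2020 (work commenced); C relates back to the deed date 4/13/2022; E's effective date is 5/11/2019, when work began.
By effective date, earliest first: B (1/7/2019), E (5/11/2019), F (10/21/2019), A (2/25/2020), D (5/2/2020), C (4/13/2022), G (5/28/2022).
F is senior to C before the subordination, so the two trade places.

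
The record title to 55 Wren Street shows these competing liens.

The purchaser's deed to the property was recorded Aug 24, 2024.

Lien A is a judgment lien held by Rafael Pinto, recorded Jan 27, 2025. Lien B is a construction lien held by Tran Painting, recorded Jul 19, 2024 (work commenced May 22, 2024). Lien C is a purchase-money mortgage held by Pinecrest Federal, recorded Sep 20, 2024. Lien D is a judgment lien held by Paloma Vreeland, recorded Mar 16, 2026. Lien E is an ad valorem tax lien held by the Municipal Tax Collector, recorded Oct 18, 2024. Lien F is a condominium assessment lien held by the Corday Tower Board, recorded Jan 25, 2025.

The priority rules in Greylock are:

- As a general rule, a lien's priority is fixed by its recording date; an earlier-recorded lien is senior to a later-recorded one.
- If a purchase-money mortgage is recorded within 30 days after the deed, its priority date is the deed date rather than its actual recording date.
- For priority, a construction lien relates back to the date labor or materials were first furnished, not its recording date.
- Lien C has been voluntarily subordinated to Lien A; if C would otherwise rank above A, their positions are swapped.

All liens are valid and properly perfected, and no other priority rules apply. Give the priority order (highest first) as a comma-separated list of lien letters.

B, A, E, F, C, D

First, effective dates: B relates back to May 22, 2024 (work commenced); C relates back to the deed date Aug 24, 2024.
Ordering by effective date: B (May 22, 2024), C (Aug 24, 2024), E (Oct 18, 2024), F (Jan 25, 2025), A (Jan 27, 2025), D (Mar 16, 2026).
The subordination applies — C was senior to A — so C and A swap.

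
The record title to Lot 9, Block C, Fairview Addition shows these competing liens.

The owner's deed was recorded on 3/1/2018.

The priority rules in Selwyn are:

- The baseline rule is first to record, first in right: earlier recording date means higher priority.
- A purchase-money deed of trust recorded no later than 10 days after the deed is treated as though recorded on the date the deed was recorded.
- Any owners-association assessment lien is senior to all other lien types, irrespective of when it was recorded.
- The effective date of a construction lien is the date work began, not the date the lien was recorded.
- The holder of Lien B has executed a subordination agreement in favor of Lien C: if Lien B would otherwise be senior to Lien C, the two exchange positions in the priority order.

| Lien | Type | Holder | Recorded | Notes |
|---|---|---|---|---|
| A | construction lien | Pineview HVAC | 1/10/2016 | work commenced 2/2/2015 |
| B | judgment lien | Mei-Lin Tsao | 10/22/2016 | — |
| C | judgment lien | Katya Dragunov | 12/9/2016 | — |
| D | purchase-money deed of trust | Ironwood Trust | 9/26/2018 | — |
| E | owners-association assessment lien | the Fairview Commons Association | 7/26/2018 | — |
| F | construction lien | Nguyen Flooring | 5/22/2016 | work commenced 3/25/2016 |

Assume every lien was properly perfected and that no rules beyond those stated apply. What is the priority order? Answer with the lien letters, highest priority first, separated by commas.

E, A, F, C, B, D

Effective dates: A relates back to 2/2/2015 (work commenced); D was recorded 209 days after the deed, outside the 10-day window, so it keeps its recording date; F is treated as recorded 3/25/2016, the work-commencement date.
E, as an owners-association assessment lien, has superpriority and ranks first.
The other liens, earliest effective date first: A (2/2/2015), F (3/25/2016), B (10/22/2016), C (12/9/2016), D (9/26/2018).
B is senior to C before the subordination, so the two trade places.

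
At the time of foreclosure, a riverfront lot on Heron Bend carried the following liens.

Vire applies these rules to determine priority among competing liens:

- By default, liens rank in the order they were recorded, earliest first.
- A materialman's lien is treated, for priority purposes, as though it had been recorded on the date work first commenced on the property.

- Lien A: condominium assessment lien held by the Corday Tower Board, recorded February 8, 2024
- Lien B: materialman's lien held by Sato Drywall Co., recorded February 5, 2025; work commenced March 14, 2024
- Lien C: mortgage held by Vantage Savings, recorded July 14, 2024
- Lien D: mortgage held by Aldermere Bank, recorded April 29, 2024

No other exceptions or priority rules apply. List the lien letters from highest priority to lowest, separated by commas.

Adjusting effective dates: B's effective date is March 14, 2024, when work began.
By effective date, earliest first: A (February 8, 2024), B (March 14, 2024), D (April 29, 2024), C (July 14, 2024).

A, B, D, C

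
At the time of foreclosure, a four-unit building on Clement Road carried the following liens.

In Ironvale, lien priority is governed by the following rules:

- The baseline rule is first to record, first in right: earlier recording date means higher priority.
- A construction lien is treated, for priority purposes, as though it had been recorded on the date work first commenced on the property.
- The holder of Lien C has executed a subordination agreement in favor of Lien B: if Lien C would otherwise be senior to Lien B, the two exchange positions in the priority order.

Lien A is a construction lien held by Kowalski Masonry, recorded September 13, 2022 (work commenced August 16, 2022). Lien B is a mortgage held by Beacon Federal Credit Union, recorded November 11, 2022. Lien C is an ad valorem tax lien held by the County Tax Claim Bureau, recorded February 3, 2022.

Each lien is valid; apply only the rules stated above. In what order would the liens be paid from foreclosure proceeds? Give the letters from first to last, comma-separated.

B, A, C

First, effective dates: A is treated as recorded August 16, 2022, the work-commencement date.
Sorted by effective date: C (February 3, 2022), A (August 16, 2022), B (November 11, 2022).
Because C would otherwise rank above B, the subordination swaps them.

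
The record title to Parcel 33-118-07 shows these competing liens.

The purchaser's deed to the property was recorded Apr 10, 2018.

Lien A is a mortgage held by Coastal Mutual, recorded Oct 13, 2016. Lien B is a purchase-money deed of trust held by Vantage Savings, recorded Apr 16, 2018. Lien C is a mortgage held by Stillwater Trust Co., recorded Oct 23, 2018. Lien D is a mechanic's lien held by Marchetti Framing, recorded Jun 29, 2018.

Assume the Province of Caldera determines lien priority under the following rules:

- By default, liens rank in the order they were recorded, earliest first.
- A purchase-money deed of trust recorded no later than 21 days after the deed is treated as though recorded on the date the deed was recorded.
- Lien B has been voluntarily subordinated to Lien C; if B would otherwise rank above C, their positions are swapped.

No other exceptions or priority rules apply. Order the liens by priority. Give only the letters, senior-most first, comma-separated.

Effective dates: B was recorded within the 21-day window, so its effective date is the deed date Apr 10, 2018.
By effective date, earliest first: A (Oct 13, 2016), B (Apr 10, 2018), D (Jun 29, 2018), C (Oct 23, 2018).
B would otherwise be senior to C, so under the subordination agreement B and C exchange positions.

A, C, D, B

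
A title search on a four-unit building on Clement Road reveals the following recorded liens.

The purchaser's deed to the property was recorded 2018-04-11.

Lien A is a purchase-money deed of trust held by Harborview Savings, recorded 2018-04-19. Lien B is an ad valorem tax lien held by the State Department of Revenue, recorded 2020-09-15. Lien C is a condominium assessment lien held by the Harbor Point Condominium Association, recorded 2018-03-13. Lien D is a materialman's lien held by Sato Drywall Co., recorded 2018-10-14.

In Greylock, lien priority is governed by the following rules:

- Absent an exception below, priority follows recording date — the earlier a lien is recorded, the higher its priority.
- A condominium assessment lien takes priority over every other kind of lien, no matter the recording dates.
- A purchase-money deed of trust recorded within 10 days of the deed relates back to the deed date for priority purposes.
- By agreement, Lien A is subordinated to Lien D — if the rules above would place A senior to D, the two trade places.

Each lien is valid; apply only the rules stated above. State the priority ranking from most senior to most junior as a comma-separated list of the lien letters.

C, D, A, B

First, effective dates: A was recorded within the 10-day window, so its effective date is the deed date 2018-04-11.
C, as a condominium assessment lien, has superpriority and ranks first.
Among the remaining liens, by effective date: A (2018-04-11), D (2018-10-14), B (2020-09-15).
A is senior to D before the subordination, so the two trade places.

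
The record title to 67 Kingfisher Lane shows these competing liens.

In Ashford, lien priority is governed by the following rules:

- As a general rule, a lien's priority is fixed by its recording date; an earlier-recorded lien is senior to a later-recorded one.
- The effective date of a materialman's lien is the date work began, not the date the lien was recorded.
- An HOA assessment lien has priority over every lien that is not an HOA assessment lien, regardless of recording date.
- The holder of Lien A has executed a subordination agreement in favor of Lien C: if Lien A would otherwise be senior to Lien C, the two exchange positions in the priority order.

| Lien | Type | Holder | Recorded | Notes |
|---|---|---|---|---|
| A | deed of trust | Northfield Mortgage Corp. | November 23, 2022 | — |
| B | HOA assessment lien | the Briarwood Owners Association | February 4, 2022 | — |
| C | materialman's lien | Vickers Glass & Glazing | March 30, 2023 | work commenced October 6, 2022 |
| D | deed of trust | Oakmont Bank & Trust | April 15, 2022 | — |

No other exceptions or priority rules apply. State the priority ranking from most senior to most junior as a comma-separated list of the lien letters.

B, D, C, A

Adjusting effective dates: C's effective date is October 6, 2022, when work began.
B is an HOA assessment lien, so it outranks all other liens regardless of date.
The other liens, earliest effective date first: D (April 15, 2022), C (October 6, 2022), A (November 23, 2022).
A is already junior to C, so the subordination agreement changes nothing.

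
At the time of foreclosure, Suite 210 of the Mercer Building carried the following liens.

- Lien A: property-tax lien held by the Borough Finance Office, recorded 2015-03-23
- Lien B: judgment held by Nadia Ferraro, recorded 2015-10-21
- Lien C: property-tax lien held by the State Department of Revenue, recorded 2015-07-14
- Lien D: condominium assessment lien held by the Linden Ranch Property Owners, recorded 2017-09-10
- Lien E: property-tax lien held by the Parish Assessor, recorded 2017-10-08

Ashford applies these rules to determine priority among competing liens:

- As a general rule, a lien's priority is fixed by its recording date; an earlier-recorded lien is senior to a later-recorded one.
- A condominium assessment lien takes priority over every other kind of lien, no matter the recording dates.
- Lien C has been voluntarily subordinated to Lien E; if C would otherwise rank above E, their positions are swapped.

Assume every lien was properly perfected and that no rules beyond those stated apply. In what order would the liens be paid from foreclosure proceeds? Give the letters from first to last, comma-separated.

As a condominium assessment lien, D is senior to every other lien.
Among the remaining liens, by effective date: A (2015-03-23), C (2015-07-14), B (2015-10-21), E (2017-10-08).
C is senior to E before the subordination, so the two trade places.

D, A, E, B, C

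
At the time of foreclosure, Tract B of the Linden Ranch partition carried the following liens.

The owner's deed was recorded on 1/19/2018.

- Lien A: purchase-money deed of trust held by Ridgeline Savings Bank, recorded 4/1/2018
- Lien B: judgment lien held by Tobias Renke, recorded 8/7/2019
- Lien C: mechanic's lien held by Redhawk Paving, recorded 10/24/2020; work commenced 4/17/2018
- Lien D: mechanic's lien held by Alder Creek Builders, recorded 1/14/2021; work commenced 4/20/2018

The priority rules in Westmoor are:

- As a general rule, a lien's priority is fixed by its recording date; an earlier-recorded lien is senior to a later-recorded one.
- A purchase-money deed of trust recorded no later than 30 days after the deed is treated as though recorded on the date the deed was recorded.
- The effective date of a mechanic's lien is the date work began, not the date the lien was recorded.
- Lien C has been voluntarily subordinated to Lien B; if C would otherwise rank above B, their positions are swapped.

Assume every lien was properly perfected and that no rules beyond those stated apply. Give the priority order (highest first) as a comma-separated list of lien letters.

A, B, D, C

Effective dates: A was recorded 72 days after the deed, outside the 30-day window, so it keeps its recording date; C relates back to 4/17/2018 (work commenced); D relates back to 4/20/2018 (work commenced).
By effective date, earliest first: A (4/1/2018), C (4/17/2018), D (4/20/2018), B (8/7/2019).
C is senior to B before the subordination, so the two trade places.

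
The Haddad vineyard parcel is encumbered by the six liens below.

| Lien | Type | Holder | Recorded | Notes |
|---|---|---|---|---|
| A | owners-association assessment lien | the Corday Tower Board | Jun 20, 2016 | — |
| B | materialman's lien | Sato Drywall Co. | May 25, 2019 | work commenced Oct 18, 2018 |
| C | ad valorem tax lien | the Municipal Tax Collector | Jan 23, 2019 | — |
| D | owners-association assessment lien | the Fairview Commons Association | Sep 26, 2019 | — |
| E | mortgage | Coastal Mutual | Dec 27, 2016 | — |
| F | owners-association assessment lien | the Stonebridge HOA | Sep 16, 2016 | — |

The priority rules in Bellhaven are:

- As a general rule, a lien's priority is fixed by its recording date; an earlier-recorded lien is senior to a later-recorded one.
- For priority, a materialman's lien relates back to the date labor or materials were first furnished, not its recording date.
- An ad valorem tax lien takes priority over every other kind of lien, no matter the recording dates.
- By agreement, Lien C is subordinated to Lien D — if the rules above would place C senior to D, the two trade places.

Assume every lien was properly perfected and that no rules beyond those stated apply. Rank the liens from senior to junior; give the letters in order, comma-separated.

D, A, F, E, B, C

Effective dates: B's effective date is Oct 18, 2018, when work began.
C, as an ad valorem tax lien, has superpriority and ranks first.
The other liens, earliest effective date first: A (Jun 20, 2016), F (Sep 16, 2016), E (Dec 27, 2016), B (Oct 18, 2018), D (Sep 26, 2019).
Because C would otherwise rank above D, the subordination swaps them.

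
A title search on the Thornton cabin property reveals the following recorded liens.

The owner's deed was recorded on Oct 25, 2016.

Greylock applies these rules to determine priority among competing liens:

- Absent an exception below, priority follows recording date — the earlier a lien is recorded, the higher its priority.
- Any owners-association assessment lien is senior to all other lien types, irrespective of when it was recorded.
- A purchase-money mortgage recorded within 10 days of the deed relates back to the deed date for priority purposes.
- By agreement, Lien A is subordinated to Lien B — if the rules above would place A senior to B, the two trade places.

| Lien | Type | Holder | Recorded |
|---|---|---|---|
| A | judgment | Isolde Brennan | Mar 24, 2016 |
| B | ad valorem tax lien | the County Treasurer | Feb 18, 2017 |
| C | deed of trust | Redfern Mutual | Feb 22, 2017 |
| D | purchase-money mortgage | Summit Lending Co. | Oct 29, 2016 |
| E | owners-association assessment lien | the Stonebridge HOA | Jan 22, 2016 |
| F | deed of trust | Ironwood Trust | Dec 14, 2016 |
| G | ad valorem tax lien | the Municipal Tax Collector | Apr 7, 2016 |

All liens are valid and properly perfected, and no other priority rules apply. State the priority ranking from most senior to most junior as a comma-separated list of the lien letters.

E, B, G, D, F, A, C

Effective dates: D was recorded within the 10-day window, so its effective date is the deed date Oct 25, 2016.
E is an owners-association assessment lien, so it outranks all other liens regardless of date.
Ordering the rest by effective date: A (Mar 24, 2016), G (Apr 7, 2016), D (Oct 25, 2016), F (Dec 14, 2016), B (Feb 18, 2017), C (Feb 22, 2017).
The subordination applies — A was senior to B — so A and B swap.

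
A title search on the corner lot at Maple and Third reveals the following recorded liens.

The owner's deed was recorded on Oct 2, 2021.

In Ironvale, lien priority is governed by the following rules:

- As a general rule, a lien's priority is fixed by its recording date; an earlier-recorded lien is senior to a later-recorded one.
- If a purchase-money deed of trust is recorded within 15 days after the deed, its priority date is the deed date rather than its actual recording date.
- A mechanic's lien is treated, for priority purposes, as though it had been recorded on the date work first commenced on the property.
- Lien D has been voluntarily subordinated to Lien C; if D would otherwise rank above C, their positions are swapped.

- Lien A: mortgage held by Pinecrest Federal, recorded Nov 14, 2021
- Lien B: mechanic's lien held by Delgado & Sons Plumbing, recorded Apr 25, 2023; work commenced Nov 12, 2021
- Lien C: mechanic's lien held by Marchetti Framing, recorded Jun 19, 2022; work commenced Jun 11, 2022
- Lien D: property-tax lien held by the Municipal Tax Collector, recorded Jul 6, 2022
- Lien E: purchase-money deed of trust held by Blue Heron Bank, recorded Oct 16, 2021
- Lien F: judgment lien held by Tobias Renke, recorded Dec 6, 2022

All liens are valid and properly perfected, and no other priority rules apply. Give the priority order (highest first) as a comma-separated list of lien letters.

E, B, A, C, D, F

Effective dates: B's effective date is Nov 12, 2021, when work began; C is treated as recorded Jun 11, 2022, the work-commencement date; E was recorded within the 15-day window, so its effective date is the deed date Oct 2, 2021.
Sorted by effective date: E (Oct 2, 2021), B (Nov 12, 2021), A (Nov 14, 2021), C (Jun 11, 2022), D (Jul 6, 2022), F (Dec 6, 2022).
Since D is not senior to C, the subordination leaves the order unchanged.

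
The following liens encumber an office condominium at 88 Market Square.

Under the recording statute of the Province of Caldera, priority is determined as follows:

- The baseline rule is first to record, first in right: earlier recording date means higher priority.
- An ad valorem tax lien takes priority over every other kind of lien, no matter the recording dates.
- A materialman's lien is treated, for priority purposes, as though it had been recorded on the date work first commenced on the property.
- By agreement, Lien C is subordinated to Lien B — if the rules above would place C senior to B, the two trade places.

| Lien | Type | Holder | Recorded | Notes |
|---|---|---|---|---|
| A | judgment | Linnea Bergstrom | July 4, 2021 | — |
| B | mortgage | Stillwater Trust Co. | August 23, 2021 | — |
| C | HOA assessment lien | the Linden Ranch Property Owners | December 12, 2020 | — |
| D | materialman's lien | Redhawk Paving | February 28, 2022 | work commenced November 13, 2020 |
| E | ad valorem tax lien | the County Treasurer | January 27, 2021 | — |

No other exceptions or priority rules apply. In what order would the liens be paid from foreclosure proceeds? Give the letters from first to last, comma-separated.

Effective dates: D's effective date is November 13, 2020, when work began.
As an ad valorem tax lien, E is senior to every other lien.
Among the remaining liens, by effective date: D (November 13, 2020), C (December 12, 2020), A (July 4, 2021), B (August 23, 2021).
The subordination applies — C was senior to B — so C and B swap.

E, D, B, A, C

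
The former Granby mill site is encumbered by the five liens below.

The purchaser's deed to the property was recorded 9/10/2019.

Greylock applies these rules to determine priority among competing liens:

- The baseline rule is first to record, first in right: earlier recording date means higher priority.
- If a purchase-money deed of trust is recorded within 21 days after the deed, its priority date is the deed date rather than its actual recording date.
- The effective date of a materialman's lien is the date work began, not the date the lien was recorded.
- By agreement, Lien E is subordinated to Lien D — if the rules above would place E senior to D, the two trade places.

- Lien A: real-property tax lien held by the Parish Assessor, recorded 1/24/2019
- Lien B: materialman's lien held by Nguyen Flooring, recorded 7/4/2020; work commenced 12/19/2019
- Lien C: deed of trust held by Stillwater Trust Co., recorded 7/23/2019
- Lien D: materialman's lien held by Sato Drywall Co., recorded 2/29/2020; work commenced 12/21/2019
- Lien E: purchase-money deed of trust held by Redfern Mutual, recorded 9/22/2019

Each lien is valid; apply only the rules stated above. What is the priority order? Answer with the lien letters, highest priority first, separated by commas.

First, effective dates: B is treated as recorded 12/19/2019, the work-commencement date; D relates back to 12/21/2019 (work commenced); E's effective date is the deed date, 9/10/2019.
Sorted by effective date: A (1/24/2019), C (7/23/2019), E (9/10/2019), B (12/19/2019), D (12/21/2019).
E is senior to D before the subordination, so the two trade places.

A, C, D, B, E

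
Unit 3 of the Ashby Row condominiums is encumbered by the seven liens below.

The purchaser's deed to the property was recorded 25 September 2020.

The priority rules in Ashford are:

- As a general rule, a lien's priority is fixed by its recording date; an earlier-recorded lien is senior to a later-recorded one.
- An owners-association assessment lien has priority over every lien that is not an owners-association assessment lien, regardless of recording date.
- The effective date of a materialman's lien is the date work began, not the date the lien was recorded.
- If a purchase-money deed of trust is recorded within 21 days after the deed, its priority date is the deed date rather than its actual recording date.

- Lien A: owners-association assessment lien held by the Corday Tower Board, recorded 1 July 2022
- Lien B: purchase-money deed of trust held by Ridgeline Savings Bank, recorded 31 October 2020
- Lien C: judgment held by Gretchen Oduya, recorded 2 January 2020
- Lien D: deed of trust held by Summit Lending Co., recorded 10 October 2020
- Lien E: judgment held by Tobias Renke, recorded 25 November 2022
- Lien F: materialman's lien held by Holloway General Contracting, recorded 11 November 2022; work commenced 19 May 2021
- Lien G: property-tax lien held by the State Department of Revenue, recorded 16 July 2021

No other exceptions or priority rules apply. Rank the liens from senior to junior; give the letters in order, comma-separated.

First, effective dates: B was recorded 36 days after the deed — beyond 21 days — so no relation-back applies; F's effective date is 19 May 2021, when work began.
As an owners-association assessment lien, A is senior to every other lien.
Remaining liens by effective date: C (2 January 2020), D (10 October 2020), B (31 October 2020), F (19 May 2021), G (16 July 2021), E (25 November 2022).

A, C, D, B, F, G, E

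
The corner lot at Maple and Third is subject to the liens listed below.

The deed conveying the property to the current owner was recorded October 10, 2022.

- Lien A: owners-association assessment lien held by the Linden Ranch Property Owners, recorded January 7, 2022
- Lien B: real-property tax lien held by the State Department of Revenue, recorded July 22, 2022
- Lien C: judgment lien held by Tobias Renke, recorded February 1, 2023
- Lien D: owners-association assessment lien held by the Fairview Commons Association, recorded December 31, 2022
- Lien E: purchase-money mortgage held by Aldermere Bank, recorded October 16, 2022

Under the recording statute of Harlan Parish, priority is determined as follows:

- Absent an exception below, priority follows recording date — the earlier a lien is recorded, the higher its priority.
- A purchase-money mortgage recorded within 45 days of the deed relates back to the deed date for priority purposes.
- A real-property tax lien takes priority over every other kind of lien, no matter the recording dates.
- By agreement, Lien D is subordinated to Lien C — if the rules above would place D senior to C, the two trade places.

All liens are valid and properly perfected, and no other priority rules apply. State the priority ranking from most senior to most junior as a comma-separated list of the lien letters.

Effective dates after the stated exceptions: E relates back to the deed date October 10, 2022.
B, as a real-property tax lien, has superpriority and ranks first.
The other liens, earliest effective date first: A (January 7, 2022), E (October 10, 2022), D (December 31, 2022), C (February 1, 2023).
D would otherwise be senior to C, so under the subordination agreement D and C exchange positions.

B, A, E, C, D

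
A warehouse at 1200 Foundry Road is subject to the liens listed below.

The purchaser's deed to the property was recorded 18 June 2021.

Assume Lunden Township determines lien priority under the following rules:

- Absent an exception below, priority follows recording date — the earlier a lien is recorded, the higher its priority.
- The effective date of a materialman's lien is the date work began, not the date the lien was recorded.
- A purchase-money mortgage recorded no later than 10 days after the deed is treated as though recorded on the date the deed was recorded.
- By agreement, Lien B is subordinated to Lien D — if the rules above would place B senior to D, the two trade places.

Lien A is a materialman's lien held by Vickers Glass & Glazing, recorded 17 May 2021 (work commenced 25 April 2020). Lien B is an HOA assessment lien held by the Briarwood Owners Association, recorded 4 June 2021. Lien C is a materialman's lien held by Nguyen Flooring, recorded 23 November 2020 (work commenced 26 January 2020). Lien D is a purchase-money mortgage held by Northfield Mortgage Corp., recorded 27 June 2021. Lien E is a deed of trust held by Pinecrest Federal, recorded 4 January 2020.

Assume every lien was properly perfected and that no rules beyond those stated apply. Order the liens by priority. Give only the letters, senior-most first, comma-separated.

E, C, A, D, B

Effective dates after the stated exceptions: A is treated as recorded 25 April 2020, the work-commencement date; C relates back to 26 January 2020 (work commenced); D was recorded within the 10-day window, so its effective date is the deed date 18 June 2021.
Sorted by effective date: E (4 January 2020), C (26 January 2020), A (25 April 2020), B (4 June 2021), D (18 June 2021).
B is senior to D before the subordination, so the two trade places.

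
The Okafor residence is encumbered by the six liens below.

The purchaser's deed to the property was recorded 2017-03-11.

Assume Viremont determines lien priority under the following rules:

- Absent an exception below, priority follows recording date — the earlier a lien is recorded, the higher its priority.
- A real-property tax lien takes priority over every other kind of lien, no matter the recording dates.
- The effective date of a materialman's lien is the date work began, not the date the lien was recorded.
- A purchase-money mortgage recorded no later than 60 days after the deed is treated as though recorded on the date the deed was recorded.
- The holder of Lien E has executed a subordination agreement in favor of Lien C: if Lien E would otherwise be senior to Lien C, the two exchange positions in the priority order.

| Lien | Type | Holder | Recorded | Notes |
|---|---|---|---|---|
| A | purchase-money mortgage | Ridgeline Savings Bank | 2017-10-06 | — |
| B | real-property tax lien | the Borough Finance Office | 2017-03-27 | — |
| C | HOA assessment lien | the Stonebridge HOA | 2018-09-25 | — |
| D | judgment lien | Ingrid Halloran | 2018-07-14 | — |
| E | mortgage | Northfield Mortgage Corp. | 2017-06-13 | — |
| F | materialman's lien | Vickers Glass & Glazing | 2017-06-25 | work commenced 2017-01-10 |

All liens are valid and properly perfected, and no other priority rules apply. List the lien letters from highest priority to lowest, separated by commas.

B, F, C, A, D, E

Effective dates after the stated exceptions: A was recorded 209 days after the deed — beyond 60 days — so no relation-back applies; F is treated as recorded 2017-01-10, the work-commencement date.
B is a real-property tax lien, so it outranks all other liens regardless of date.
Among the remaining liens, by effective date: F (2017-01-10), E (2017-06-13), A (2017-10-06), D (2018-07-14), C (2018-09-25).
Because E would otherwise rank above C, the subordination swaps them.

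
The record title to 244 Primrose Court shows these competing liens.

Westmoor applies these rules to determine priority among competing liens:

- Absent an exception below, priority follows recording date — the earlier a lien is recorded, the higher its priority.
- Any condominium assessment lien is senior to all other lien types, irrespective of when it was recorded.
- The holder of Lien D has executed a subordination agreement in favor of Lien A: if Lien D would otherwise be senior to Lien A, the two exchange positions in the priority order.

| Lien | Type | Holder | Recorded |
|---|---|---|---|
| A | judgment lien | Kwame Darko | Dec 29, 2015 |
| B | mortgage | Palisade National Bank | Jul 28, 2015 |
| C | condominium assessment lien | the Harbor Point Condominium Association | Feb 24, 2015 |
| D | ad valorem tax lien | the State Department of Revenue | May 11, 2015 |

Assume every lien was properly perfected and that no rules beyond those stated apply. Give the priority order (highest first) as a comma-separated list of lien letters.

As a condominium assessment lien, C is senior to every other lien.
Remaining liens by effective date: D (May 11, 2015), B (Jul 28, 2015), A (Dec 29, 2015).
The subordination applies — D was senior to A — so D and A swap.

C, A, B, D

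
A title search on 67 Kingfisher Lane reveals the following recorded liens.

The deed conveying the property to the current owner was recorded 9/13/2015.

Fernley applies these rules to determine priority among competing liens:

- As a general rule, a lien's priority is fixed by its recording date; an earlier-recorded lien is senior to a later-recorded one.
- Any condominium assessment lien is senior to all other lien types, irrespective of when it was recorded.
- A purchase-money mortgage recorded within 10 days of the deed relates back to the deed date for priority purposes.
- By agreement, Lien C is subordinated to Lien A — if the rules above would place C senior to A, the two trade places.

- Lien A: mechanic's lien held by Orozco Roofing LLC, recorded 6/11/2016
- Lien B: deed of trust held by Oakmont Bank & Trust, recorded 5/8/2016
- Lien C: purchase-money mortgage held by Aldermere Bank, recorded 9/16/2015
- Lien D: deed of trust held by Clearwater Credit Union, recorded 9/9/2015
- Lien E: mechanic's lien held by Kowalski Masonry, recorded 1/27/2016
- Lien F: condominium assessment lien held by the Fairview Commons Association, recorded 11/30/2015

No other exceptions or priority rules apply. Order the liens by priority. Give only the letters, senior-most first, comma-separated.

F, D, A, E, B, C

Effective dates after the stated exceptions: C's effective date is the deed date, 9/13/2015.
F is a condominium assessment lien, so it outranks all other liens regardless of date.
Among the remaining liens, by effective date: D (9/9/2015), C (9/13/2015), E (1/27/2016), B (5/8/2016), A (6/11/2016).
Because C would otherwise rank above A, the subordination swaps them.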